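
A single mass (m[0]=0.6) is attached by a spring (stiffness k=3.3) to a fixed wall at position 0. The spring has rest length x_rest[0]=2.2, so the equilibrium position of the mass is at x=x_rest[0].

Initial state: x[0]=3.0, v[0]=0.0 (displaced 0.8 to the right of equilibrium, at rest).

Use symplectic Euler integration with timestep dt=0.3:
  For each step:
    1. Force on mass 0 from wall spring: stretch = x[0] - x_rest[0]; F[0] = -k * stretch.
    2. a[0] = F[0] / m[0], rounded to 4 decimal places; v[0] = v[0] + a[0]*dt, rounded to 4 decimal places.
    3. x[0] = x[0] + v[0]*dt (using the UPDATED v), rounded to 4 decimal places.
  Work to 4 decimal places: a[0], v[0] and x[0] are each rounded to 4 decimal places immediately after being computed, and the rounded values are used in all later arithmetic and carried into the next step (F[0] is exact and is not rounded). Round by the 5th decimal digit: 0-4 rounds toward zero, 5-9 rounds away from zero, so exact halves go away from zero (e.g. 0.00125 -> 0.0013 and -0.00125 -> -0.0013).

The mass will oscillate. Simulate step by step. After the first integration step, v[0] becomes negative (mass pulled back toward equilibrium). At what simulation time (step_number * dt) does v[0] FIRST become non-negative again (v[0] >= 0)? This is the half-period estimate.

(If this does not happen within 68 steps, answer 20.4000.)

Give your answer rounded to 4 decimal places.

Step 0: x=[3.0000] v=[0.0000]
Step 1: x=[2.6040] v=[-1.3200]
Step 2: x=[2.0080] v=[-1.9866]
Step 3: x=[1.5071] v=[-1.6698]
Step 4: x=[1.3492] v=[-0.5265]
Step 5: x=[1.6124] v=[0.8773]
First v>=0 after going negative at step 5, time=1.5000

Answer: 1.5000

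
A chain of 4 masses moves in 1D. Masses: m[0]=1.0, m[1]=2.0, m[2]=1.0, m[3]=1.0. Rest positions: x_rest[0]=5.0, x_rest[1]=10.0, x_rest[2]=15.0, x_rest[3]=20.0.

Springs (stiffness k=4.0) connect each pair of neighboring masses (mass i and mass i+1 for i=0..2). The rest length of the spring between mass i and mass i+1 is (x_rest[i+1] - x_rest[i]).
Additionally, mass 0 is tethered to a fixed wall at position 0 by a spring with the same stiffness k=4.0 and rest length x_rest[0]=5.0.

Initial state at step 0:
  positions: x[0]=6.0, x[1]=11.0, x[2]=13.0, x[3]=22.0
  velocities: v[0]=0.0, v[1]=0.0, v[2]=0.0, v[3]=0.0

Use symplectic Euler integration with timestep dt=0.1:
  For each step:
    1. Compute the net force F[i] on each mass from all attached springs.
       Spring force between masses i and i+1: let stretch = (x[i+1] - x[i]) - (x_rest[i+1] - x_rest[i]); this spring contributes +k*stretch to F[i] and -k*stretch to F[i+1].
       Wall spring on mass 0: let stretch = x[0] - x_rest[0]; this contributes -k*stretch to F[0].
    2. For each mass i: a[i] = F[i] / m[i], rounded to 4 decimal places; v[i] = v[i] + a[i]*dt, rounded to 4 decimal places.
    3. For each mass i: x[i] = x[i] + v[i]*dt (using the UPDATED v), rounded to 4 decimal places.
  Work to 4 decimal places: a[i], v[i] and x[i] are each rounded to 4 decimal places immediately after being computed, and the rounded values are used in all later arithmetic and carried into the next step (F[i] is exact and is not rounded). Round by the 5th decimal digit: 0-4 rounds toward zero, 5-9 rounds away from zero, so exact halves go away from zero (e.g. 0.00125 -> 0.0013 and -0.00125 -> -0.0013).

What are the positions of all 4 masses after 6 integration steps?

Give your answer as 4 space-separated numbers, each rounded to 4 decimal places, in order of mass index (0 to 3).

Step 0: x=[6.0000 11.0000 13.0000 22.0000] v=[0.0000 0.0000 0.0000 0.0000]
Step 1: x=[5.9600 10.9400 13.2800 21.8400] v=[-0.4000 -0.6000 2.8000 -1.6000]
Step 2: x=[5.8808 10.8272 13.8088 21.5376] v=[-0.7920 -1.1280 5.2880 -3.0240]
Step 3: x=[5.7642 10.6751 14.5275 21.1261] v=[-1.1658 -1.5210 7.1869 -4.1155]
Step 4: x=[5.6135 10.5018 15.3560 20.6506] v=[-1.5071 -1.7327 8.2854 -4.7549]
Step 5: x=[5.4338 10.3279 16.2022 20.1633] v=[-1.7972 -1.7395 8.4616 -4.8727]
Step 6: x=[5.2325 10.1736 16.9718 19.7176] v=[-2.0131 -1.5435 7.6963 -4.4571]

Answer: 5.2325 10.1736 16.9718 19.7176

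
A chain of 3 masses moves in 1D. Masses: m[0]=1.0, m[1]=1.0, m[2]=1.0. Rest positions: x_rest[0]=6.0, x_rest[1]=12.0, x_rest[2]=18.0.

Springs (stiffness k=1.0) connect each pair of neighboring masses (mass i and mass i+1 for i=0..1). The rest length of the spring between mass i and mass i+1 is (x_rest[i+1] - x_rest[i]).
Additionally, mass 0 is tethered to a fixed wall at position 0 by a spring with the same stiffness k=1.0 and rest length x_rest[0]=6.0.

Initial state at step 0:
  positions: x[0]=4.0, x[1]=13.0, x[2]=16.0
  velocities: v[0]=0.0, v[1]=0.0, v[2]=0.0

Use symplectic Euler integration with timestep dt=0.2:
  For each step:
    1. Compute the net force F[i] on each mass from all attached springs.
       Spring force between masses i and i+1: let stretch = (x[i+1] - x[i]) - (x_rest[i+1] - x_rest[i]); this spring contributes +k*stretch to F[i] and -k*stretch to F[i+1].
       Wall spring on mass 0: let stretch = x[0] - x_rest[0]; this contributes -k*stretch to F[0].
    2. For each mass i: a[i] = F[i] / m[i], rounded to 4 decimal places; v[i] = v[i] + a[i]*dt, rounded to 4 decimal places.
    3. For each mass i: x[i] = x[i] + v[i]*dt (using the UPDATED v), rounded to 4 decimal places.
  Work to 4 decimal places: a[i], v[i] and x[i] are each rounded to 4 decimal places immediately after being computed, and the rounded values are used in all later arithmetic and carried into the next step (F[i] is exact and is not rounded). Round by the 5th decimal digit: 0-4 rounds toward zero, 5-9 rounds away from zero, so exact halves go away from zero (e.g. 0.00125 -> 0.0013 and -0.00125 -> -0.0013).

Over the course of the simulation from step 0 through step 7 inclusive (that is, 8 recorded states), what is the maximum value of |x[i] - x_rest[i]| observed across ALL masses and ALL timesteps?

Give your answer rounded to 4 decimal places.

Answer: 2.4770

Derivation:
Step 0: x=[4.0000 13.0000 16.0000] v=[0.0000 0.0000 0.0000]
Step 1: x=[4.2000 12.7600 16.1200] v=[1.0000 -1.2000 0.6000]
Step 2: x=[4.5744 12.3120 16.3456] v=[1.8720 -2.2400 1.1280]
Step 3: x=[5.0753 11.7158 16.6499] v=[2.5046 -2.9808 1.5213]
Step 4: x=[5.6388 11.0514 16.9968] v=[2.8176 -3.3221 1.7345]
Step 5: x=[6.1933 10.4083 17.3459] v=[2.7724 -3.2155 1.7454]
Step 6: x=[6.6686 9.8741 17.6575] v=[2.3767 -2.6710 1.5579]
Step 7: x=[7.0054 9.5230 17.8977] v=[1.6841 -1.7554 1.2012]
Max displacement = 2.4770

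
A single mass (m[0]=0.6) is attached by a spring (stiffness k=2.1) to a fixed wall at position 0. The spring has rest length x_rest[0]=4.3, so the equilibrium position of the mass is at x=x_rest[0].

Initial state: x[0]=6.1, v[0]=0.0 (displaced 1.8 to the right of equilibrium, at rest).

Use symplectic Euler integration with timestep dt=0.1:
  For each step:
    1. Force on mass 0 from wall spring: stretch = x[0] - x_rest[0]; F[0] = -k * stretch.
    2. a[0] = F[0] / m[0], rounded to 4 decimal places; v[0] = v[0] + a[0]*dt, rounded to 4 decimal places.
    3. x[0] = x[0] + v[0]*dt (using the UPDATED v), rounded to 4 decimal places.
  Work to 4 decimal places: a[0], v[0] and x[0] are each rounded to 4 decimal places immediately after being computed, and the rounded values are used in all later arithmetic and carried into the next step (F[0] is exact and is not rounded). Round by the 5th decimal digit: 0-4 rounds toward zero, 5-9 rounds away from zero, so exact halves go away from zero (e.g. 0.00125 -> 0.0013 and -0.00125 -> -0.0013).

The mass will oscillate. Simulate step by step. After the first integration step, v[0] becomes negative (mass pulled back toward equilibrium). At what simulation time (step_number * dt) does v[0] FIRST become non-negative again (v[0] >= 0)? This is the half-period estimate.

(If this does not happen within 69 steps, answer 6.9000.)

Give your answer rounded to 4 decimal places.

Step 0: x=[6.1000] v=[0.0000]
Step 1: x=[6.0370] v=[-0.6300]
Step 2: x=[5.9132] v=[-1.2380]
Step 3: x=[5.7329] v=[-1.8026]
Step 4: x=[5.5025] v=[-2.3041]
Step 5: x=[5.2300] v=[-2.7250]
Step 6: x=[4.9250] v=[-3.0505]
Step 7: x=[4.5981] v=[-3.2693]
Step 8: x=[4.2607] v=[-3.3736]
Step 9: x=[3.9247] v=[-3.3598]
Step 10: x=[3.6019] v=[-3.2284]
Step 11: x=[3.3035] v=[-2.9841]
Step 12: x=[3.0400] v=[-2.6353]
Step 13: x=[2.8206] v=[-2.1943]
Step 14: x=[2.6530] v=[-1.6765]
Step 15: x=[2.5430] v=[-1.1001]
Step 16: x=[2.4945] v=[-0.4852]
Step 17: x=[2.5092] v=[0.1467]
First v>=0 after going negative at step 17, time=1.7000

Answer: 1.7000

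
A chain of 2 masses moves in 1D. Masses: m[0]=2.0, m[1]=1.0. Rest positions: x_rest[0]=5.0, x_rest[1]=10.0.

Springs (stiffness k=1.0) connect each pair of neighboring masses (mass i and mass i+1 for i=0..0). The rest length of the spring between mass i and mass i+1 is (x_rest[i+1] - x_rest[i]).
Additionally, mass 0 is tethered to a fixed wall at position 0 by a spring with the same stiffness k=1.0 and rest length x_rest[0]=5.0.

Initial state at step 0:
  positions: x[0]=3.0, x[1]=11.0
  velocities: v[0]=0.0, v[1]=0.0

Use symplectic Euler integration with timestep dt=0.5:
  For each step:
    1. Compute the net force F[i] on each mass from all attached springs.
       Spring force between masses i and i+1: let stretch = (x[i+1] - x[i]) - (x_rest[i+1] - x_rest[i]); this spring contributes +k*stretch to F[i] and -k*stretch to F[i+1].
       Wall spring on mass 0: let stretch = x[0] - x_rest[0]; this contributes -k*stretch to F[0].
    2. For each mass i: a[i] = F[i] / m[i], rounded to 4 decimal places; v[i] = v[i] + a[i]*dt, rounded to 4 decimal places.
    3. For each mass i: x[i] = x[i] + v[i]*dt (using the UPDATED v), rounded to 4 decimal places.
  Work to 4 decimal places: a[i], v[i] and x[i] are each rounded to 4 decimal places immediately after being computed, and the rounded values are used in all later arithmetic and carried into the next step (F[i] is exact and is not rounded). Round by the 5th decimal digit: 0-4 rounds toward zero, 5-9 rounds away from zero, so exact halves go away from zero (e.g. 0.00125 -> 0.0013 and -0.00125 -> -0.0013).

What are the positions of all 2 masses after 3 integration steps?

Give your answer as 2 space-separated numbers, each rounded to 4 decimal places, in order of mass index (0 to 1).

Answer: 5.6055 8.0704

Derivation:
Step 0: x=[3.0000 11.0000] v=[0.0000 0.0000]
Step 1: x=[3.6250 10.2500] v=[1.2500 -1.5000]
Step 2: x=[4.6250 9.0938] v=[2.0000 -2.3125]
Step 3: x=[5.6055 8.0704] v=[1.9610 -2.0469]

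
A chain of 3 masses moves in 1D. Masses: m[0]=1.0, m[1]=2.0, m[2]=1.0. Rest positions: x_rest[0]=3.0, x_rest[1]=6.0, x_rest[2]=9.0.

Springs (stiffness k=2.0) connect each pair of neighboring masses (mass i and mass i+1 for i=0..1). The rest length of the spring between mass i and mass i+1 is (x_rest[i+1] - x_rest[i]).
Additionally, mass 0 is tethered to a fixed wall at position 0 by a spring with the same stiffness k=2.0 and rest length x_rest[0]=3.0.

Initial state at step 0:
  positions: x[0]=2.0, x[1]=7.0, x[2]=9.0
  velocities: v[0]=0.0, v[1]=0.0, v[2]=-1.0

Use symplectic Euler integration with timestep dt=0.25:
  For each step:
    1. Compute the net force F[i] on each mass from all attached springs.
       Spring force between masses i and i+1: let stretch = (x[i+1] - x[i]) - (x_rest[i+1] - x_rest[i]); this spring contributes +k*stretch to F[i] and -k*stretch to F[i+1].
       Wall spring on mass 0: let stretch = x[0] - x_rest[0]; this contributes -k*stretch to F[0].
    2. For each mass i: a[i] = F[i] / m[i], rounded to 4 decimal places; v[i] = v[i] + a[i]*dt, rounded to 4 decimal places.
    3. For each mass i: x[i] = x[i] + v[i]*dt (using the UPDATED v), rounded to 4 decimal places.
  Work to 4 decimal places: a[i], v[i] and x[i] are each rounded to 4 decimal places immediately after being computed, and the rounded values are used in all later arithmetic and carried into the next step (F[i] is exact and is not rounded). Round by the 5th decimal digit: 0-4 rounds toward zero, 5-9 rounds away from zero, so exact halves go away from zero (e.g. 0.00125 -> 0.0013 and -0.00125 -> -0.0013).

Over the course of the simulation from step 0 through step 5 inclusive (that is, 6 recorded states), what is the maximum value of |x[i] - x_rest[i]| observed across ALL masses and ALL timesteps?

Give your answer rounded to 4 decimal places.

Answer: 1.4052

Derivation:
Step 0: x=[2.0000 7.0000 9.0000] v=[0.0000 0.0000 -1.0000]
Step 1: x=[2.3750 6.8125 8.8750] v=[1.5000 -0.7500 -0.5000]
Step 2: x=[3.0078 6.4766 8.8672] v=[2.5313 -1.3438 -0.0313]
Step 3: x=[3.6983 6.0733 8.9356] v=[2.7618 -1.6134 0.2734]
Step 4: x=[4.2234 5.7004 9.0212] v=[2.1002 -1.4916 0.3423]
Step 5: x=[4.4052 5.4427 9.0667] v=[0.7270 -1.0307 0.1819]
Max displacement = 1.4052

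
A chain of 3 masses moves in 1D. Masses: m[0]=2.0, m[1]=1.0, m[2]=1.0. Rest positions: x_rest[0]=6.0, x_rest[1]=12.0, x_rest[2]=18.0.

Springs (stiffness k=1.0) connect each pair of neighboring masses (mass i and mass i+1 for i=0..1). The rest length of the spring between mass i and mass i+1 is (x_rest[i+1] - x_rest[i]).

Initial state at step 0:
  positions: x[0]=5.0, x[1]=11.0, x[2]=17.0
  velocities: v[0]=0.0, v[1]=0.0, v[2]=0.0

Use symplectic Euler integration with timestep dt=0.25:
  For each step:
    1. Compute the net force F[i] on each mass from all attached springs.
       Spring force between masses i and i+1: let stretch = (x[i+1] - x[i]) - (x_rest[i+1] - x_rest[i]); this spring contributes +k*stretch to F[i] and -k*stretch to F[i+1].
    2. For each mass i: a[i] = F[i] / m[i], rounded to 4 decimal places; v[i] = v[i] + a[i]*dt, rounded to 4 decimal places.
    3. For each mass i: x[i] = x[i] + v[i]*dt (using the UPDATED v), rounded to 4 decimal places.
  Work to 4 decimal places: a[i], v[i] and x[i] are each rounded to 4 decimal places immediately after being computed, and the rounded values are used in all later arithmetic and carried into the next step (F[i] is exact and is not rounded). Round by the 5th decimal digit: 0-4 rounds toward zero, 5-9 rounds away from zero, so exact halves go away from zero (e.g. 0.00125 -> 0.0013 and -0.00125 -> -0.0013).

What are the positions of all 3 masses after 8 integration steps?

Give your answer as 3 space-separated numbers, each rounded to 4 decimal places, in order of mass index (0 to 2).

Answer: 5.0000 11.0000 17.0000

Derivation:
Step 0: x=[5.0000 11.0000 17.0000] v=[0.0000 0.0000 0.0000]
Step 1: x=[5.0000 11.0000 17.0000] v=[0.0000 0.0000 0.0000]
Step 2: x=[5.0000 11.0000 17.0000] v=[0.0000 0.0000 0.0000]
Step 3: x=[5.0000 11.0000 17.0000] v=[0.0000 0.0000 0.0000]
Step 4: x=[5.0000 11.0000 17.0000] v=[0.0000 0.0000 0.0000]
Step 5: x=[5.0000 11.0000 17.0000] v=[0.0000 0.0000 0.0000]
Step 6: x=[5.0000 11.0000 17.0000] v=[0.0000 0.0000 0.0000]
Step 7: x=[5.0000 11.0000 17.0000] v=[0.0000 0.0000 0.0000]
Step 8: x=[5.0000 11.0000 17.0000] v=[0.0000 0.0000 0.0000]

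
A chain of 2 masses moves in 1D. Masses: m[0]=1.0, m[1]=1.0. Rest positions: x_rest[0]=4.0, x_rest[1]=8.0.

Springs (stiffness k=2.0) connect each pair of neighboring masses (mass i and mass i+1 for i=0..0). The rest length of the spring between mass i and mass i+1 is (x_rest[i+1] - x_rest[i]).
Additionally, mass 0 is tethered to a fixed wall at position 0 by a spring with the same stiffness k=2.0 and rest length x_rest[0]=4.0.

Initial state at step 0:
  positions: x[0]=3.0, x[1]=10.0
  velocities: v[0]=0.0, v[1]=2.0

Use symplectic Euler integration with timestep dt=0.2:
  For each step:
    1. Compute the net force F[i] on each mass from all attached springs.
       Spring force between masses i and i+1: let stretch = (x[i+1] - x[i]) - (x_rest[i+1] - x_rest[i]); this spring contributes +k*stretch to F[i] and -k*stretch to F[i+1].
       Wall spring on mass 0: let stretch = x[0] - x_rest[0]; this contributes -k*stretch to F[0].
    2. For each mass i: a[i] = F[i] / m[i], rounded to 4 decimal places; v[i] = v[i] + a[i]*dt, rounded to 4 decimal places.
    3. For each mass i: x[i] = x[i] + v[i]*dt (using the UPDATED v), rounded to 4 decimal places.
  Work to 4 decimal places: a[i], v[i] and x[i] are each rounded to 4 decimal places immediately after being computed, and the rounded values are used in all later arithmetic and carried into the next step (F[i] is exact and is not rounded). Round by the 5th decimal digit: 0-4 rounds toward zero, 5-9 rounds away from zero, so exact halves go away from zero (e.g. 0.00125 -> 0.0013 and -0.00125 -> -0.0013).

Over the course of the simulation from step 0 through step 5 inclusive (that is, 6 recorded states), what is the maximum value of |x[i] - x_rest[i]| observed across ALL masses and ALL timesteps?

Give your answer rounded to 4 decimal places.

Step 0: x=[3.0000 10.0000] v=[0.0000 2.0000]
Step 1: x=[3.3200 10.1600] v=[1.6000 0.8000]
Step 2: x=[3.9216 10.0928] v=[3.0080 -0.3360]
Step 3: x=[4.7032 9.8519] v=[3.9078 -1.2045]
Step 4: x=[5.5204 9.5191] v=[4.0860 -1.6640]
Step 5: x=[6.2159 9.1864] v=[3.4773 -1.6635]
Max displacement = 2.2159

Answer: 2.2159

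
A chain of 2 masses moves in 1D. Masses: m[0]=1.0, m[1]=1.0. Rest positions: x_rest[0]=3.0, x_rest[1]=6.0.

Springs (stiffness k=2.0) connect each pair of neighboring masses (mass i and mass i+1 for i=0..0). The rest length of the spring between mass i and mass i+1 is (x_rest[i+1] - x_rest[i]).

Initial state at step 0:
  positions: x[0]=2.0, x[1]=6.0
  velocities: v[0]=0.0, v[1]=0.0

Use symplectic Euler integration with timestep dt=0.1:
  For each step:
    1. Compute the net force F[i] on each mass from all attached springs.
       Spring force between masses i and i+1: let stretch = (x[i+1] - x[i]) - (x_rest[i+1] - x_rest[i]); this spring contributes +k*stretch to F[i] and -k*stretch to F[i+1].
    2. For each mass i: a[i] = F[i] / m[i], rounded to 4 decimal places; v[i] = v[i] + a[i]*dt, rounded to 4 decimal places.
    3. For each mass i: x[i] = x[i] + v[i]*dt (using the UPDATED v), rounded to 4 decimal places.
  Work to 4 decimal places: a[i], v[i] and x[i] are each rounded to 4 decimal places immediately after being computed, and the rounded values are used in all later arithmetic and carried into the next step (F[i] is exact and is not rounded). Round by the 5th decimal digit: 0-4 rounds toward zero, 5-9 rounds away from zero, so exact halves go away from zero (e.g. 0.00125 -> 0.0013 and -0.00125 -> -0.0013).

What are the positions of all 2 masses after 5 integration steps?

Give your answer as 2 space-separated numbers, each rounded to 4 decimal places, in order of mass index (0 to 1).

Answer: 2.2729 5.7271

Derivation:
Step 0: x=[2.0000 6.0000] v=[0.0000 0.0000]
Step 1: x=[2.0200 5.9800] v=[0.2000 -0.2000]
Step 2: x=[2.0592 5.9408] v=[0.3920 -0.3920]
Step 3: x=[2.1160 5.8840] v=[0.5683 -0.5683]
Step 4: x=[2.1882 5.8118] v=[0.7219 -0.7219]
Step 5: x=[2.2729 5.7271] v=[0.8466 -0.8466]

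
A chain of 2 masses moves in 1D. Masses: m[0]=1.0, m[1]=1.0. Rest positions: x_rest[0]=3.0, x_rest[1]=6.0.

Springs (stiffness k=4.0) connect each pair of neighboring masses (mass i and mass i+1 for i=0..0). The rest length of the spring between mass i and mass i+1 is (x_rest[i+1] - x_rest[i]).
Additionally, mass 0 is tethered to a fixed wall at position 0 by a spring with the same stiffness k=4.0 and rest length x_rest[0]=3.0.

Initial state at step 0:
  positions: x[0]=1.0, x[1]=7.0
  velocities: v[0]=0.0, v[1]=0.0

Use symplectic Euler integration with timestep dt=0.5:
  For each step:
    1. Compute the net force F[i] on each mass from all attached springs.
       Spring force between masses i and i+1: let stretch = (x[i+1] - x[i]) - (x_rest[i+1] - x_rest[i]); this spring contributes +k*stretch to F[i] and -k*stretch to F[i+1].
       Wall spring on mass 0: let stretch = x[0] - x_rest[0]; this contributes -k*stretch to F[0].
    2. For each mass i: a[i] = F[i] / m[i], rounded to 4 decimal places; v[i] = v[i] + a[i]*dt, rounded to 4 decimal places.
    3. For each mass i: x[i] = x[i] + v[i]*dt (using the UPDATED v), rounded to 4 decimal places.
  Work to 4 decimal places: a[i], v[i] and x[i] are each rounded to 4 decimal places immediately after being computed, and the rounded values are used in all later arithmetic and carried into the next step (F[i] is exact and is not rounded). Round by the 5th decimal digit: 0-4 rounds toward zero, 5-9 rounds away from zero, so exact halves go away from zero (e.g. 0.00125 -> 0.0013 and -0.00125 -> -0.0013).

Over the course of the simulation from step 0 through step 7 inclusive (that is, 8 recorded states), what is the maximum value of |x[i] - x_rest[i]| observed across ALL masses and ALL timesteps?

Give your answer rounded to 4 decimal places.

Answer: 3.0000

Derivation:
Step 0: x=[1.0000 7.0000] v=[0.0000 0.0000]
Step 1: x=[6.0000 4.0000] v=[10.0000 -6.0000]
Step 2: x=[3.0000 6.0000] v=[-6.0000 4.0000]
Step 3: x=[0.0000 8.0000] v=[-6.0000 4.0000]
Step 4: x=[5.0000 5.0000] v=[10.0000 -6.0000]
Step 5: x=[5.0000 5.0000] v=[0.0000 0.0000]
Step 6: x=[0.0000 8.0000] v=[-10.0000 6.0000]
Step 7: x=[3.0000 6.0000] v=[6.0000 -4.0000]
Max displacement = 3.0000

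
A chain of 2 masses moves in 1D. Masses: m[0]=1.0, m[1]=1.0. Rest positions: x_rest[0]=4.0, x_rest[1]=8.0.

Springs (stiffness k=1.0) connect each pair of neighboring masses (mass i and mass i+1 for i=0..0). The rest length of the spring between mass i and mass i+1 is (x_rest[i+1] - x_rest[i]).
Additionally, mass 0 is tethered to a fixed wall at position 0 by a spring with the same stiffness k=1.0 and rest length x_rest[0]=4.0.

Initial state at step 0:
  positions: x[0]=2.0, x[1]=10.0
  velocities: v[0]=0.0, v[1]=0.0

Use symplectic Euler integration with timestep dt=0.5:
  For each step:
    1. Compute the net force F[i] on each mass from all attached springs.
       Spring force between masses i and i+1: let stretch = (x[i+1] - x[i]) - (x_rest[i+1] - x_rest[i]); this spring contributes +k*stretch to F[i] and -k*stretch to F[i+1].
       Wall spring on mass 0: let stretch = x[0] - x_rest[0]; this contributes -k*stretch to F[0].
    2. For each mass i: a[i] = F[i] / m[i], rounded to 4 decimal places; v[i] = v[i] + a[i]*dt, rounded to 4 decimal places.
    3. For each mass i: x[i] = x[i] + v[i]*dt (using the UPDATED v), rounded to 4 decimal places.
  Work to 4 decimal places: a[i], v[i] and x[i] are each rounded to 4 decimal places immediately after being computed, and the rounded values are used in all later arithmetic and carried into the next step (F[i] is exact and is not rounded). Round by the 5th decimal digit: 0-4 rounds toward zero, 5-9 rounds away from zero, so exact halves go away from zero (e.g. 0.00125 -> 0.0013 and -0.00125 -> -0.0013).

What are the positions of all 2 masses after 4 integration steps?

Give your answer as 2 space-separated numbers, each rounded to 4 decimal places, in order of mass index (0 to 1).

Answer: 6.1641 6.7970

Derivation:
Step 0: x=[2.0000 10.0000] v=[0.0000 0.0000]
Step 1: x=[3.5000 9.0000] v=[3.0000 -2.0000]
Step 2: x=[5.5000 7.6250] v=[4.0000 -2.7500]
Step 3: x=[6.6563 6.7188] v=[2.3125 -1.8125]
Step 4: x=[6.1641 6.7970] v=[-0.9844 0.1563]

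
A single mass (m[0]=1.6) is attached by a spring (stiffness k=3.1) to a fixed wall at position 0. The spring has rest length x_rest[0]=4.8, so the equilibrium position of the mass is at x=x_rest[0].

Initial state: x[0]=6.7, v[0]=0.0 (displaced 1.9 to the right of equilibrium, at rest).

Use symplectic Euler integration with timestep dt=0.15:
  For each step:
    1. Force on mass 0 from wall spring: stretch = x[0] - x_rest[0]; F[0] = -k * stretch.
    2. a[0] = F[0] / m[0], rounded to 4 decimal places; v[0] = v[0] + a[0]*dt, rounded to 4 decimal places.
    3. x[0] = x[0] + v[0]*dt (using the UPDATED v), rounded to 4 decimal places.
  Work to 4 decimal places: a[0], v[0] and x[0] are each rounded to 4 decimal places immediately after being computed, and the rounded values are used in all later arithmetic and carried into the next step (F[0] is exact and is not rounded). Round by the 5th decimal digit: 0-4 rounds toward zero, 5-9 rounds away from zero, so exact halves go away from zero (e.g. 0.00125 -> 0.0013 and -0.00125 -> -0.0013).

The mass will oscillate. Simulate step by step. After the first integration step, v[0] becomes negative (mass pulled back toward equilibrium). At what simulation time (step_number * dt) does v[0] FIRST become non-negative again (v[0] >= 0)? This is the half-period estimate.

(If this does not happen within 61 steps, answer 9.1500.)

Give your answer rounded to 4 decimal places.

Answer: 2.4000

Derivation:
Step 0: x=[6.7000] v=[0.0000]
Step 1: x=[6.6172] v=[-0.5522]
Step 2: x=[6.4552] v=[-1.0803]
Step 3: x=[6.2210] v=[-1.5614]
Step 4: x=[5.9248] v=[-1.9744]
Step 5: x=[5.5796] v=[-2.3013]
Step 6: x=[5.2004] v=[-2.5279]
Step 7: x=[4.8038] v=[-2.6443]
Step 8: x=[4.4070] v=[-2.6454]
Step 9: x=[4.0273] v=[-2.5312]
Step 10: x=[3.6813] v=[-2.3066]
Step 11: x=[3.3841] v=[-1.9815]
Step 12: x=[3.1486] v=[-1.5700]
Step 13: x=[2.9851] v=[-1.0901]
Step 14: x=[2.9007] v=[-0.5626]
Step 15: x=[2.8991] v=[-0.0106]
Step 16: x=[2.9804] v=[0.5419]
First v>=0 after going negative at step 16, time=2.4000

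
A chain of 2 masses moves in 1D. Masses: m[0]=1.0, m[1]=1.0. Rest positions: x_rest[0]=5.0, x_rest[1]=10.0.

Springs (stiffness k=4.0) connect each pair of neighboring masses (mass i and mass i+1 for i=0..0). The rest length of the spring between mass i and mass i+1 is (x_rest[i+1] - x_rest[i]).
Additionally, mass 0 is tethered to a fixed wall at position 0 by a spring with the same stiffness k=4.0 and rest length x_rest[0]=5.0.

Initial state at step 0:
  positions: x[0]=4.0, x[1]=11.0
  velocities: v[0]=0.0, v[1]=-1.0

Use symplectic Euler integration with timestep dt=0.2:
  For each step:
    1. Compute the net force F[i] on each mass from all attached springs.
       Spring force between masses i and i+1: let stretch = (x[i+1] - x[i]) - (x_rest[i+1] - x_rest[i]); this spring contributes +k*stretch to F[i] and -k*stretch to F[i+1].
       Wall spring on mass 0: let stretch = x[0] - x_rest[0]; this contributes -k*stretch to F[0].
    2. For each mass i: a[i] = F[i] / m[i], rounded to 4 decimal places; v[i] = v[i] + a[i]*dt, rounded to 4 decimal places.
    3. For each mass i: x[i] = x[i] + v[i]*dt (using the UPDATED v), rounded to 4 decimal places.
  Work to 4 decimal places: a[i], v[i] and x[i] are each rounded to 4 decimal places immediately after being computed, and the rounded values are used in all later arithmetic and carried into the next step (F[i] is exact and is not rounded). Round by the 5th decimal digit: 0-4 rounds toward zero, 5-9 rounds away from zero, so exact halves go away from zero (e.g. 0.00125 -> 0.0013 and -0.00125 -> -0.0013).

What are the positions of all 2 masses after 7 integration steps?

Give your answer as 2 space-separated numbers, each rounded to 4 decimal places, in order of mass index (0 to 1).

Answer: 4.1631 9.6036

Derivation:
Step 0: x=[4.0000 11.0000] v=[0.0000 -1.0000]
Step 1: x=[4.4800 10.4800] v=[2.4000 -2.6000]
Step 2: x=[5.2032 9.8000] v=[3.6160 -3.4000]
Step 3: x=[5.8294 9.1845] v=[3.1309 -3.0774]
Step 4: x=[6.0597 8.8322] v=[1.1515 -1.7615]
Step 5: x=[5.7640 8.8363] v=[-1.4783 0.0205]
Step 6: x=[5.0377 9.1488] v=[-3.6317 1.5627]
Step 7: x=[4.1631 9.6036] v=[-4.3730 2.2738]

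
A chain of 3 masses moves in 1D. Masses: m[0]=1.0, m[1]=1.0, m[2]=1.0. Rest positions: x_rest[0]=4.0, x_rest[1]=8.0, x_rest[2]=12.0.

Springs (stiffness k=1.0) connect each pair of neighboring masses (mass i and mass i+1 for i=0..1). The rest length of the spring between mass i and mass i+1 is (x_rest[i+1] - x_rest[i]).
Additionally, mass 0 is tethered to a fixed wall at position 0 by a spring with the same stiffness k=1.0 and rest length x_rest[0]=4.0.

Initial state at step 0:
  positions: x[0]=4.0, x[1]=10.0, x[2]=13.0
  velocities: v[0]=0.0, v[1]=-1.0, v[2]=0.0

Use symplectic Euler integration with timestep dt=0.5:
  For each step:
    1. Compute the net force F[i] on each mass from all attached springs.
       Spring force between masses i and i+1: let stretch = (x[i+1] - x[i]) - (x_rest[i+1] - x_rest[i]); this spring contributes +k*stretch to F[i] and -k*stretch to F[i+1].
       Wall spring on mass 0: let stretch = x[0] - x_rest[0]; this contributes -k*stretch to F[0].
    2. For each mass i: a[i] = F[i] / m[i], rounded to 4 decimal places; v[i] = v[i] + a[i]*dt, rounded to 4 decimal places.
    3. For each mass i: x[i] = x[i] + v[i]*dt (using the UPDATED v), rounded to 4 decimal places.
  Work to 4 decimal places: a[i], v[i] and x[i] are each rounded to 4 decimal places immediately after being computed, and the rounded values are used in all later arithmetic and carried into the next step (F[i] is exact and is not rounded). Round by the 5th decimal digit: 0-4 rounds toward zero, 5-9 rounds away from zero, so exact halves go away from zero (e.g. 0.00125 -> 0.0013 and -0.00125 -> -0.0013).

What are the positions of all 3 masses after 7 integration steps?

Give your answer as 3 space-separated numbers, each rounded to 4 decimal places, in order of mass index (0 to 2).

Step 0: x=[4.0000 10.0000 13.0000] v=[0.0000 -1.0000 0.0000]
Step 1: x=[4.5000 8.7500 13.2500] v=[1.0000 -2.5000 0.5000]
Step 2: x=[4.9375 7.5625 13.3750] v=[0.8750 -2.3750 0.2500]
Step 3: x=[4.7969 7.1719 13.0469] v=[-0.2813 -0.7813 -0.6563]
Step 4: x=[4.0508 7.6563 12.2500] v=[-1.4923 0.9687 -1.5938]
Step 5: x=[3.1933 8.3877 11.3047] v=[-1.7150 1.4628 -1.8907]
Step 6: x=[2.8361 8.5498 10.6301] v=[-0.7145 0.3241 -1.3492]
Step 7: x=[3.1983 7.8035 10.4354] v=[0.7243 -1.4926 -0.3894]

Answer: 3.1983 7.8035 10.4354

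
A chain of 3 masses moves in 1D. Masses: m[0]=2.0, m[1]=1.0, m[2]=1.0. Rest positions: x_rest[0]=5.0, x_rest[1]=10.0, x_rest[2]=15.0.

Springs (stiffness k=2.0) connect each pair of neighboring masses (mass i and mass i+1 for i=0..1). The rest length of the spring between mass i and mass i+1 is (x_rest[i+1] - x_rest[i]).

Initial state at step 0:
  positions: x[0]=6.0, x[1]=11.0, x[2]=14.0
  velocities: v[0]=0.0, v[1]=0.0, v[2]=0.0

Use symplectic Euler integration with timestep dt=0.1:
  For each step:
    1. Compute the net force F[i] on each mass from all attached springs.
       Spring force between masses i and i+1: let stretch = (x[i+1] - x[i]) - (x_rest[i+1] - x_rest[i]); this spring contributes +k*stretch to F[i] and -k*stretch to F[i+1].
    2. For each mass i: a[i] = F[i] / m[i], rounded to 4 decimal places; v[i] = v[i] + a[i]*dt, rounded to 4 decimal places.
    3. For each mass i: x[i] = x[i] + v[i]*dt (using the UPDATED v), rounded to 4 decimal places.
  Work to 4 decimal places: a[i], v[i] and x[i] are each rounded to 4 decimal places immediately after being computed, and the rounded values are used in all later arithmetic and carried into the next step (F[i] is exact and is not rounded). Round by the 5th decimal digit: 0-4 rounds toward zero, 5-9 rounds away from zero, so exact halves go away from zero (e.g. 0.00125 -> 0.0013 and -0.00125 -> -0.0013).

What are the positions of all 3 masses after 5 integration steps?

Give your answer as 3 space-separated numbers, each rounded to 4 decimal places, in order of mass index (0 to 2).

Answer: 5.9868 10.4803 14.5463

Derivation:
Step 0: x=[6.0000 11.0000 14.0000] v=[0.0000 0.0000 0.0000]
Step 1: x=[6.0000 10.9600 14.0400] v=[0.0000 -0.4000 0.4000]
Step 2: x=[5.9996 10.8824 14.1184] v=[-0.0040 -0.7760 0.7840]
Step 3: x=[5.9980 10.7719 14.2321] v=[-0.0157 -1.1054 1.1368]
Step 4: x=[5.9942 10.6351 14.3766] v=[-0.0383 -1.3681 1.4448]
Step 5: x=[5.9868 10.4803 14.5463] v=[-0.0742 -1.5480 1.6965]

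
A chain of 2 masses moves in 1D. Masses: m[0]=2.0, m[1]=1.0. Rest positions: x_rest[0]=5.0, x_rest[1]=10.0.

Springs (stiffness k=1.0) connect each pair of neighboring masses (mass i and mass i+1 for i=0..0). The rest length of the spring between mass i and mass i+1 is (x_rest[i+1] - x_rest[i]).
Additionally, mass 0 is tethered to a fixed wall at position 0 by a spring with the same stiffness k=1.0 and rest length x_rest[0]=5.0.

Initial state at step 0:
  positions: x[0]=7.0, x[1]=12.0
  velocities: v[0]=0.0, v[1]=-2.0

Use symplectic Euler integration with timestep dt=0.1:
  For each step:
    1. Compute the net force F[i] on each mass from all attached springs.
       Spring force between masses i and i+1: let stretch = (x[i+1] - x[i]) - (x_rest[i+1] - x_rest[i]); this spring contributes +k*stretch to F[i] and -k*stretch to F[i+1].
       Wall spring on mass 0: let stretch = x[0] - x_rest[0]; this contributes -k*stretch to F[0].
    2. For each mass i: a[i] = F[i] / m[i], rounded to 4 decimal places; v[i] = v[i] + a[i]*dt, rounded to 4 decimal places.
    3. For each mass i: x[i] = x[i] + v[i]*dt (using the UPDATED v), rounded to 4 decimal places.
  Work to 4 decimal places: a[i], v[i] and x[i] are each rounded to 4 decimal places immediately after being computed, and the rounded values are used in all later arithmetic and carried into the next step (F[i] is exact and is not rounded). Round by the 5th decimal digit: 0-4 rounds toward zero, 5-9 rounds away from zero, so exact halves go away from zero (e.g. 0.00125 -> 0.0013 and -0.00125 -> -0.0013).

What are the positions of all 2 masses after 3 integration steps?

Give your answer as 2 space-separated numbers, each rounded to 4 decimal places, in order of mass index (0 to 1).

Step 0: x=[7.0000 12.0000] v=[0.0000 -2.0000]
Step 1: x=[6.9900 11.8000] v=[-0.1000 -2.0000]
Step 2: x=[6.9691 11.6019] v=[-0.2090 -1.9810]
Step 3: x=[6.9365 11.4075] v=[-0.3258 -1.9443]

Answer: 6.9365 11.4075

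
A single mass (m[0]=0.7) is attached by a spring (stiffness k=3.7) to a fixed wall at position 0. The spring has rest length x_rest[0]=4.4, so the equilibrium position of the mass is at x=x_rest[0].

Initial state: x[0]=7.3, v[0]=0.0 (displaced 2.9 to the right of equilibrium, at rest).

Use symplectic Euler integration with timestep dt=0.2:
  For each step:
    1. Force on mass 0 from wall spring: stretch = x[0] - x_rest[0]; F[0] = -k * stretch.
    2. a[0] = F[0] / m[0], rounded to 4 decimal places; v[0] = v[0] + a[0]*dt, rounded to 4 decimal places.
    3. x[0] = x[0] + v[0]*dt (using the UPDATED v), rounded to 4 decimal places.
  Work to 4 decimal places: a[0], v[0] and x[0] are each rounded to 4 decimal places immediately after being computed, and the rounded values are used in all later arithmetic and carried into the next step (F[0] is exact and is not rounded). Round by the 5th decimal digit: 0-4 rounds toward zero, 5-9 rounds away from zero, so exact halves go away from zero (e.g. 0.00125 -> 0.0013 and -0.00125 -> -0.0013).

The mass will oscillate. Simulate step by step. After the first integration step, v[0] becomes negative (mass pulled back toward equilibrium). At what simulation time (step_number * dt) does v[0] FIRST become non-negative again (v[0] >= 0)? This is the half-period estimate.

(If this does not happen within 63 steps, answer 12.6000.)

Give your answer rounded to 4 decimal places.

Answer: 1.4000

Derivation:
Step 0: x=[7.3000] v=[0.0000]
Step 1: x=[6.6869] v=[-3.0657]
Step 2: x=[5.5902] v=[-5.4833]
Step 3: x=[4.2419] v=[-6.7415]
Step 4: x=[2.9270] v=[-6.5744]
Step 5: x=[1.9236] v=[-5.0172]
Step 6: x=[1.4437] v=[-2.3993]
Step 7: x=[1.5889] v=[0.7259]
First v>=0 after going negative at step 7, time=1.4000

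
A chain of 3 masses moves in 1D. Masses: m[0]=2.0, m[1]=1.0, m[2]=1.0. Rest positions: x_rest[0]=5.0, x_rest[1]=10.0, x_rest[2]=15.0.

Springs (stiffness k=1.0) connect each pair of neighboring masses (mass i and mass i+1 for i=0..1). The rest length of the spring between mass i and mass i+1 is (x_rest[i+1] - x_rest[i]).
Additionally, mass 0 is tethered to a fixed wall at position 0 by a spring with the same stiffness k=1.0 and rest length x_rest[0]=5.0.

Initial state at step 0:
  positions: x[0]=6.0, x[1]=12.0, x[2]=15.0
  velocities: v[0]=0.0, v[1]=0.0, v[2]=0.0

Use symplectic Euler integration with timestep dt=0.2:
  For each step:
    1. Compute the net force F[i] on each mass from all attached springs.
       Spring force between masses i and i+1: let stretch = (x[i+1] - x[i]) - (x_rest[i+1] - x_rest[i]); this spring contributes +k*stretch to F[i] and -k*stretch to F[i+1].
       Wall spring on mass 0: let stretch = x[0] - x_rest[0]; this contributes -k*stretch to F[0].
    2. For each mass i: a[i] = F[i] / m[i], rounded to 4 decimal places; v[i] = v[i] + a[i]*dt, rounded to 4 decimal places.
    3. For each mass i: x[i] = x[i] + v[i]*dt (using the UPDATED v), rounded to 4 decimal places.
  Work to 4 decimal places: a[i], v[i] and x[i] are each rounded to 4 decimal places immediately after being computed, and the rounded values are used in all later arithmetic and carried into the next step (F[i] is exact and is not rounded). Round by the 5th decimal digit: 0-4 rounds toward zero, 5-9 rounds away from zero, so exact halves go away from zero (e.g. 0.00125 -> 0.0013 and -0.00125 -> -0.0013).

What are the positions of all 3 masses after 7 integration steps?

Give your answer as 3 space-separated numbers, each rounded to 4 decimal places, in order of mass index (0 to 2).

Step 0: x=[6.0000 12.0000 15.0000] v=[0.0000 0.0000 0.0000]
Step 1: x=[6.0000 11.8800 15.0800] v=[0.0000 -0.6000 0.4000]
Step 2: x=[5.9976 11.6528 15.2320] v=[-0.0120 -1.1360 0.7600]
Step 3: x=[5.9884 11.3426 15.4408] v=[-0.0462 -1.5512 1.0442]
Step 4: x=[5.9665 10.9821 15.6857] v=[-0.1096 -1.8024 1.2246]
Step 5: x=[5.9256 10.6091 15.9425] v=[-0.2047 -1.8648 1.2839]
Step 6: x=[5.8598 10.2621 16.1859] v=[-0.3289 -1.7348 1.2172]
Step 7: x=[5.7649 9.9760 16.3924] v=[-0.4747 -1.4305 1.0324]

Answer: 5.7649 9.9760 16.3924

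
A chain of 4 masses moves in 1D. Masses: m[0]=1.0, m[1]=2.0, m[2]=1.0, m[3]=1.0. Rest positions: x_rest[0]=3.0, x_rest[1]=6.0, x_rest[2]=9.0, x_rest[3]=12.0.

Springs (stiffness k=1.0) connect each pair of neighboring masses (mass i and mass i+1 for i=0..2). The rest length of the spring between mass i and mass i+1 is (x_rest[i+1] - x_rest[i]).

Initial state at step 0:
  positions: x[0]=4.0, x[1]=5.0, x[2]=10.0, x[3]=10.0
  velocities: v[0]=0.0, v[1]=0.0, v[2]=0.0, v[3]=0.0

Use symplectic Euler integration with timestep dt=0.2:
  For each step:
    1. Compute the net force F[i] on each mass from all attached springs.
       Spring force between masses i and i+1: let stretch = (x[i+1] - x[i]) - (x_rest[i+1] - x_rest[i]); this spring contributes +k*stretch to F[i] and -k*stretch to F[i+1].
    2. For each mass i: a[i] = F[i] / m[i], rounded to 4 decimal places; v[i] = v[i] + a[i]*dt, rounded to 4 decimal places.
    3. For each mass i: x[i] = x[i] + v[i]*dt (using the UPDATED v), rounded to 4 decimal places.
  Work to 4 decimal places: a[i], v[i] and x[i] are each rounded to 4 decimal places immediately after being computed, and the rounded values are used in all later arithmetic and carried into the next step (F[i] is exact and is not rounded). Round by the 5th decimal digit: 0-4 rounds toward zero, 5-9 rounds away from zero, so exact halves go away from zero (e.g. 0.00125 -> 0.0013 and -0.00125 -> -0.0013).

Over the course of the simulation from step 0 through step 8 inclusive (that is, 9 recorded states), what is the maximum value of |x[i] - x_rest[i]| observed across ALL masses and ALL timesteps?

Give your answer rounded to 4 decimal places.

Answer: 2.2978

Derivation:
Step 0: x=[4.0000 5.0000 10.0000 10.0000] v=[0.0000 0.0000 0.0000 0.0000]
Step 1: x=[3.9200 5.0800 9.8000 10.1200] v=[-0.4000 0.4000 -1.0000 0.6000]
Step 2: x=[3.7664 5.2312 9.4240 10.3472] v=[-0.7680 0.7560 -1.8800 1.1360]
Step 3: x=[3.5514 5.4370 8.9172 10.6575] v=[-1.0750 1.0288 -2.5339 1.5514]
Step 4: x=[3.2918 5.6747 8.3408 11.0182] v=[-1.2979 1.1883 -2.8819 1.8033]
Step 5: x=[3.0075 5.9180 7.7649 11.3918] v=[-1.4213 1.2166 -2.8796 1.8678]
Step 6: x=[2.7197 6.1400 7.2602 11.7403] v=[-1.4392 1.1102 -2.5236 1.7424]
Step 7: x=[2.4487 6.3160 6.8899 12.0296] v=[-1.3551 0.8802 -1.8516 1.4464]
Step 8: x=[2.2124 6.4262 6.7022 12.2333] v=[-1.1816 0.5509 -0.9384 1.0185]
Max displacement = 2.2978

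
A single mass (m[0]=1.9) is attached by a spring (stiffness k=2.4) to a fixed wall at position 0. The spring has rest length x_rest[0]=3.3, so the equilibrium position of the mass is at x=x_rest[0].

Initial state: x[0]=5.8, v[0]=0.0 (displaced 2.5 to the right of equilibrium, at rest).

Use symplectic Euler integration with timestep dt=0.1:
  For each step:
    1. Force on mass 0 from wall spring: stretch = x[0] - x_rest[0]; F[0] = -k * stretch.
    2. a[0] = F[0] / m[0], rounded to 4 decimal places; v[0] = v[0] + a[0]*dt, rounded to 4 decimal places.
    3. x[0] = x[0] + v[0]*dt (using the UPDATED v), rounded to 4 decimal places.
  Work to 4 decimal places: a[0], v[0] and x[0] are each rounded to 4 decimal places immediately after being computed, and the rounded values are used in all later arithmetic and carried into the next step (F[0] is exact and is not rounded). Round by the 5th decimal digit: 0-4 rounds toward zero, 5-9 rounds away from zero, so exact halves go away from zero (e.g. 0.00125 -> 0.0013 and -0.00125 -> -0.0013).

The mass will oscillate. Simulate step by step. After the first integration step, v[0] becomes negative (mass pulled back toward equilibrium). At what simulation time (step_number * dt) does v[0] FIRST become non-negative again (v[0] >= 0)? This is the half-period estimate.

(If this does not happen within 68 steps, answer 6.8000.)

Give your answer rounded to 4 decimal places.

Answer: 2.8000

Derivation:
Step 0: x=[5.8000] v=[0.0000]
Step 1: x=[5.7684] v=[-0.3158]
Step 2: x=[5.7056] v=[-0.6276]
Step 3: x=[5.6125] v=[-0.9315]
Step 4: x=[5.4901] v=[-1.2236]
Step 5: x=[5.3401] v=[-1.5002]
Step 6: x=[5.1643] v=[-1.7579]
Step 7: x=[4.9650] v=[-1.9934]
Step 8: x=[4.7446] v=[-2.2037]
Step 9: x=[4.5060] v=[-2.3862]
Step 10: x=[4.2522] v=[-2.5385]
Step 11: x=[3.9863] v=[-2.6588]
Step 12: x=[3.7118] v=[-2.7455]
Step 13: x=[3.4321] v=[-2.7975]
Step 14: x=[3.1507] v=[-2.8142]
Step 15: x=[2.8712] v=[-2.7953]
Step 16: x=[2.5971] v=[-2.7411]
Step 17: x=[2.3319] v=[-2.6523]
Step 18: x=[2.0789] v=[-2.5300]
Step 19: x=[1.8413] v=[-2.3758]
Step 20: x=[1.6222] v=[-2.1915]
Step 21: x=[1.4242] v=[-1.9796]
Step 22: x=[1.2499] v=[-1.7427]
Step 23: x=[1.1015] v=[-1.4837]
Step 24: x=[0.9809] v=[-1.2060]
Step 25: x=[0.8896] v=[-0.9131]
Step 26: x=[0.8287] v=[-0.6086]
Step 27: x=[0.7991] v=[-0.2964]
Step 28: x=[0.8011] v=[0.0195]
First v>=0 after going negative at step 28, time=2.8000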